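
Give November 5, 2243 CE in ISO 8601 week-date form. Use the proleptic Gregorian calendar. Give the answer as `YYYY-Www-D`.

2243-W44-7

The weekday is Sunday (ISO weekday 7).
That Sunday belongs to ISO week 44 of ISO year 2243.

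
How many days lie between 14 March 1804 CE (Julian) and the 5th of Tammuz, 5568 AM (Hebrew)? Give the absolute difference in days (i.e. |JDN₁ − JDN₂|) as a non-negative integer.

1557

JDN of the first date = 2380042.
JDN of the second date = 2381599.
|2381599 − 2380042| = 1557.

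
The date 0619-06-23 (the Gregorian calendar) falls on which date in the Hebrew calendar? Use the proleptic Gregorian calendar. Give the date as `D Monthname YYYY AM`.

2 Tammuz 4379 AM

Both dates share Julian Day Number 1947318; in the Hebrew calendar that is 2 Tammuz 4379 AM.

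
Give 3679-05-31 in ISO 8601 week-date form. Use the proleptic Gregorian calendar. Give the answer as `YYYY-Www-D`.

3679-W22-3

The weekday is Wednesday (ISO weekday 3).
That Wednesday belongs to ISO week 22 of ISO year 3679.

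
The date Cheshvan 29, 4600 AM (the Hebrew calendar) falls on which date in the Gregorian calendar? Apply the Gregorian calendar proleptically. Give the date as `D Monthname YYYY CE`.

Julian Day Number of the source date = 2027816.
Converting JDN 2027816 to the Gregorian calendar gives 14 November 839 CE.

14 November 839 CE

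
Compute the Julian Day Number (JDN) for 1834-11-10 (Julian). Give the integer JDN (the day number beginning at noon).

2391240

Equivalently 22 November 1834 (Gregorian).
JDN 2299161 is 15 October 1582 CE (Gregorian); the target day is +92079 days from there, so JDN = 2391240.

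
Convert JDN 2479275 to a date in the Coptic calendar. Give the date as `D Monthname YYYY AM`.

23 Hathor 1792 AM

The Gregorian equivalent of JDN 2479275 is 3 December 2075.
In the Coptic calendar that day is 23 Hathor 1792 AM.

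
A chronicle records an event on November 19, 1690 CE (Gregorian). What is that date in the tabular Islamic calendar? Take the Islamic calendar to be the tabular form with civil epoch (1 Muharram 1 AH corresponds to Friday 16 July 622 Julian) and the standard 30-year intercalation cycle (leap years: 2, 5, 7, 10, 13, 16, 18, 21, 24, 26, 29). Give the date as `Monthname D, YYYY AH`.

Safar 16, 1102 AH

Julian Day Number of the source date = 2338643.
Converting JDN 2338643 to the tabular Islamic calendar gives 16 Safar 1102 AH.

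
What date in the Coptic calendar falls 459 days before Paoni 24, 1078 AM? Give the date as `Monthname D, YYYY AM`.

Paremhat 20, 1077 AM

Counting 459 days back from JDN 2218697 reaches JDN 2218238, which is Paremhat 20, 1077 AM.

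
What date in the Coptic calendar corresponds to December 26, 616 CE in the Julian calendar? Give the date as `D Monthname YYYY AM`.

The source date corresponds to 29 December 616 in the proleptic Gregorian calendar (JDN 1946412).
That day falls on 30 Koiak 333 AM in the Coptic calendar.

30 Koiak 333 AM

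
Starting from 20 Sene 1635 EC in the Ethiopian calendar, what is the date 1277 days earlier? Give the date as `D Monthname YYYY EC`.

18 Tahsas 1632 EC

The starting date is JDN 2321328; 2321328 − 1277 = 2320051.
JDN 2320051 corresponds to 18 Tahsas 1632 EC.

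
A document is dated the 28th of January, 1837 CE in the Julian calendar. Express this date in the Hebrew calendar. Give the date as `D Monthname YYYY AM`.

4 Adar I 5597 AM

Julian Day Number of the source date = 2392050.
Converting JDN 2392050 to the Hebrew calendar gives 4 Adar I 5597 AM.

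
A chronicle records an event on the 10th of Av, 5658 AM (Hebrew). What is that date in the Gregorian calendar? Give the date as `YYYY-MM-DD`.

1898-07-29

Both dates share Julian Day Number 2414500; in the Gregorian calendar that is 29 July 1898 CE.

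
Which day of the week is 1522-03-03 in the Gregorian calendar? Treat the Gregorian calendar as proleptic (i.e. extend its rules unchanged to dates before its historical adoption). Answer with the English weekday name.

Since JDN mod 7 = 4 (0 = Monday), the day is Friday.

Friday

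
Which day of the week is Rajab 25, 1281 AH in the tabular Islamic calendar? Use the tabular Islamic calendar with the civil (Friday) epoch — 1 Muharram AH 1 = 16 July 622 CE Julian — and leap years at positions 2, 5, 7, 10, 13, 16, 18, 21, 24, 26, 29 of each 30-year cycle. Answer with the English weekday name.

This is JDN 2402230 (24 December 1864 Gregorian).
Since JDN mod 7 = 5 (0 = Monday), the day is Saturday.

Saturday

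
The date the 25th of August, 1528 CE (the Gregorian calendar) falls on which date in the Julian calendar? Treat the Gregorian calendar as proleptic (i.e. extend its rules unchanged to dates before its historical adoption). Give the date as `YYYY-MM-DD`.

1528-08-15

The Julian–Gregorian offset here is 10 days (Julian trailing).
25 August 1528 Gregorian − 10 days → 15 August 1528 Julian.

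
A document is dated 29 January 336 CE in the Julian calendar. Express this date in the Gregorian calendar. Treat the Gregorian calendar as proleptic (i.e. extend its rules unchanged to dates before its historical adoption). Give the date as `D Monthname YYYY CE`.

The Julian–Gregorian offset here is 1 day (Julian trailing).
29 January 336 Julian + 1 day → 30 January 336 Gregorian.

30 January 336 CE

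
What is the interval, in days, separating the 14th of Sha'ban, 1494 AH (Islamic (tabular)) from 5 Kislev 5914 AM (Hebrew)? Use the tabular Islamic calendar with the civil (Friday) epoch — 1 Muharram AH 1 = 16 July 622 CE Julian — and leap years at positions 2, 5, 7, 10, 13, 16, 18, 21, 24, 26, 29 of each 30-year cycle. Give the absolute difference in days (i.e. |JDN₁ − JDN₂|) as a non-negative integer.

First date → JDN 2477729; second date → JDN 2507753.
The interval is |2477729 − 2507753| = 30024 days.

30024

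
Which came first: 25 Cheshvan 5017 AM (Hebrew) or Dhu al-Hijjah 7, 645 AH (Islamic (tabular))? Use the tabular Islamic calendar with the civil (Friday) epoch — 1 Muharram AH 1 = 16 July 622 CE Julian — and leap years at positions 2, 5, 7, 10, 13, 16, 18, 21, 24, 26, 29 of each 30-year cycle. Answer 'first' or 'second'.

second

The two dates have Julian Day Numbers 2180130 and 2176983 respectively.
Since 2176983 < 2180130, the second date comes first.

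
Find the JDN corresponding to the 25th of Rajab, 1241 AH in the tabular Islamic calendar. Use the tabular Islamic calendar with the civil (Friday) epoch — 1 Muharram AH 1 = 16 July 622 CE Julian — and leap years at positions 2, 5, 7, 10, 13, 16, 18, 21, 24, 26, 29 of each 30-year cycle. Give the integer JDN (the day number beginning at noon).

In the Gregorian calendar the same day is 5 March 1826.
JDN 2451545 is 1 January 2000 CE (Gregorian); the target day is −63489 days from there, so JDN = 2388056.

2388056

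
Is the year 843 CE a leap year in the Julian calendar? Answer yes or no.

843 mod 4 = 3, so it is a common year in the Julian calendar.

no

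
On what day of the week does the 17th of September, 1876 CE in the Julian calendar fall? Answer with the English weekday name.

Friday

This is JDN 2406527 (29 September 1876 Gregorian).
JDN 2406527 mod 7 = 4, and JDN 0 was a Monday, so this is a Friday.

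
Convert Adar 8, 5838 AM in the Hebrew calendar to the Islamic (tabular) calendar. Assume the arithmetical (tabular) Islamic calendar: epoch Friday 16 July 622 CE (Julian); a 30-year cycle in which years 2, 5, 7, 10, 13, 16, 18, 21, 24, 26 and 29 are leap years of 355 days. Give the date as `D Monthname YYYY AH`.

8 Rabi' al-Thani 1501 AH

Both dates share Julian Day Number 2480086; in the tabular Islamic calendar that is 8 Rabi' al-Thani 1501 AH.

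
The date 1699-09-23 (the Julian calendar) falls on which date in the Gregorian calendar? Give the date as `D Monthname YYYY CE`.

For dates in this range the Gregorian date is 10 days ahead of the Julian.
23 September 1699 Julian + 10 days → 3 October 1699 Gregorian.

3 October 1699 CE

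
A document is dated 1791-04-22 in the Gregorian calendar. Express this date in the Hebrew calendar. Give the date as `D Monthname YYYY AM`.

Julian Day Number of the source date = 2375321.
Converting JDN 2375321 to the Hebrew calendar gives 18 Nisan 5551 AM.

18 Nisan 5551 AM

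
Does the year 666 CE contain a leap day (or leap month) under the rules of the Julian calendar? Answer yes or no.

666 mod 4 = 2, so it is a common year in the Julian calendar.

no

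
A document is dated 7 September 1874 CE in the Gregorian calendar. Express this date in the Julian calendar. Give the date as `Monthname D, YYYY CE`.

At this point the Julian calendar is 12 days behind the Gregorian.
7 September 1874 Gregorian − 12 days → 26 August 1874 Julian.

August 26, 1874 CE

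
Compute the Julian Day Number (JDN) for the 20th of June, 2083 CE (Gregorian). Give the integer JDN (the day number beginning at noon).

JDN 2299161 is 15 October 1582 CE (Gregorian); the target day is +182870 days from there, so JDN = 2482031.

2482031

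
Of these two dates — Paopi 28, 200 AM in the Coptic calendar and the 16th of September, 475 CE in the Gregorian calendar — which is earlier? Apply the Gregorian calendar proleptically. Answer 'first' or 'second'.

The two dates have Julian Day Numbers 1897772 and 1894809 respectively.
Since 1894809 < 1897772, the second date comes first.

second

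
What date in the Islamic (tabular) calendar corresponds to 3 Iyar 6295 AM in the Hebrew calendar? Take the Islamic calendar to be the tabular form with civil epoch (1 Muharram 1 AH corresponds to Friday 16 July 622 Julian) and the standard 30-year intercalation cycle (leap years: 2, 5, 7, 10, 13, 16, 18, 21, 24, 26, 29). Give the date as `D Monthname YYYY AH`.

3 Rajab 1972 AH

Julian Day Number of the source date = 2647076.
Converting JDN 2647076 to the tabular Islamic calendar gives 3 Rajab 1972 AH.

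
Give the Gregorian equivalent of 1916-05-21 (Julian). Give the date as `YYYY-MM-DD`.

1916-06-03

For dates in this range the Gregorian date is 13 days ahead of the Julian.
21 May 1916 Julian + 13 days → 3 June 1916 Gregorian.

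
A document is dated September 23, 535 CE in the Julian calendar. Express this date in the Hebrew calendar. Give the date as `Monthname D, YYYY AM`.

Tishrei 11, 4296 AM

Both dates share Julian Day Number 1916732; in the Hebrew calendar that is 11 Tishrei 4296 AM.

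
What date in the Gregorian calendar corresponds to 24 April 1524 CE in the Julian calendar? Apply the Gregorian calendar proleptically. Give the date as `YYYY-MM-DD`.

For dates in this range the Gregorian date is 10 days ahead of the Julian.
24 April 1524 Julian + 10 days → 4 May 1524 Gregorian.

1524-05-04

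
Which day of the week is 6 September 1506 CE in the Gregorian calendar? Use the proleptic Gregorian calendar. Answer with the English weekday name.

Thursday

2271363 ≡ 3 (mod 7); counting from Monday = 0 gives Thursday.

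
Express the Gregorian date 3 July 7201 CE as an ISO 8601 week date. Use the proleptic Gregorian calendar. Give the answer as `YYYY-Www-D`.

7201-W27-2

The weekday is Tuesday (ISO weekday 2).
That Tuesday belongs to ISO week 27 of ISO year 7201.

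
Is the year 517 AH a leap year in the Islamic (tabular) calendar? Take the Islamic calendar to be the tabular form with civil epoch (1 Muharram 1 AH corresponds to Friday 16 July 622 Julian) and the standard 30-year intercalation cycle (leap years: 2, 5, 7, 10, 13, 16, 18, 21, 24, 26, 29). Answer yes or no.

yes

Year 517 AH is year 7 of its 30-year cycle; leap positions are 2, 5, 7, 10, 13, 16, 18, 21, 24, 26, 29, so it is a leap year (355 days).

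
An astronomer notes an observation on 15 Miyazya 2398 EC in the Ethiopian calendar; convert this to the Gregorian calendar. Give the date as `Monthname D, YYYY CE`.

Both dates share Julian Day Number 2599949; in the Gregorian calendar that is 26 April 2406 CE.

April 26, 2406 CE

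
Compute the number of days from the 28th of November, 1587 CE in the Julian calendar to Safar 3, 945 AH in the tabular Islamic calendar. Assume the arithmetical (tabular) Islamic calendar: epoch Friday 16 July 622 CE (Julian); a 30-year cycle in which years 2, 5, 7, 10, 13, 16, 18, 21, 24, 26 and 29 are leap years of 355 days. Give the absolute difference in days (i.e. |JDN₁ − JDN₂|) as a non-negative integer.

18047

JDN of the first date = 2301041.
JDN of the second date = 2282994.
|2282994 − 2301041| = 18047.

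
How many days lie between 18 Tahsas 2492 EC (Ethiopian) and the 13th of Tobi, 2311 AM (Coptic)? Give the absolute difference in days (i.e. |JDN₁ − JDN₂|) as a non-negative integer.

JDN of the first date = 2634166.
JDN of the second date = 2668889.
|2668889 − 2634166| = 34723.

34723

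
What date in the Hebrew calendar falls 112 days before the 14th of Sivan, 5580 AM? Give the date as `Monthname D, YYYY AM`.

JDN of the 14th of Sivan, 5580 AM = 2385948.
2385948 − 112 = 2385836.
JDN 2385836 in the Hebrew calendar is Shevat 20, 5580 AM.

Shevat 20, 5580 AM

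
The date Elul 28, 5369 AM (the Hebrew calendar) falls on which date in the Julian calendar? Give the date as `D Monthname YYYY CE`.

The source date corresponds to 27 September 1609 in the Gregorian calendar (JDN 2309005).
That day falls on 17 September 1609 CE in the Julian calendar.

17 September 1609 CE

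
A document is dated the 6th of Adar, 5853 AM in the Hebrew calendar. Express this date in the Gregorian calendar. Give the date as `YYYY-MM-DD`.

Both dates share Julian Day Number 2485576; in the Gregorian calendar that is 4 March 2093 CE.

2093-03-04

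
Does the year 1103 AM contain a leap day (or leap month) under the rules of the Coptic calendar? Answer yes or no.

yes

1103 mod 4 = 3; in the Coptic calendar a year is leap when year mod 4 = 3, so it is a leap year.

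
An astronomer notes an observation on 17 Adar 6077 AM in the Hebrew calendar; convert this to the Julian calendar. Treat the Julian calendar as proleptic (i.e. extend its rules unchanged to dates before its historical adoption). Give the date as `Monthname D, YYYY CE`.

February 14, 2317 CE

Julian Day Number of the source date = 2567387.
Converting JDN 2567387 to the Julian calendar gives 14 February 2317 CE.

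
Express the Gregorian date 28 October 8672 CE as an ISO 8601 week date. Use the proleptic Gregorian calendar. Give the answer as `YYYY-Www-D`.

The weekday is Monday (ISO weekday 1).
That Monday belongs to ISO week 44 of ISO year 8672.

8672-W44-1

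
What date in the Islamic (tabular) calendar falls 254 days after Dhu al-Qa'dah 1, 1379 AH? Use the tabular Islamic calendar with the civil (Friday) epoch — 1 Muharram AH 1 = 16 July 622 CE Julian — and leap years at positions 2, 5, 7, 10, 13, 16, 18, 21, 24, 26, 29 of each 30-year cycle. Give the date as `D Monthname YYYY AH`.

18 Rajab 1380 AH

The starting date is JDN 2437052; 2437052 + 254 = 2437306.
JDN 2437306 corresponds to 18 Rajab 1380 AH.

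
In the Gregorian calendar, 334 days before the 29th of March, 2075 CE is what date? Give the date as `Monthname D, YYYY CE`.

JDN of the 29th of March, 2075 CE = 2479026.
2479026 − 334 = 2478692.
JDN 2478692 in the Gregorian calendar is April 29, 2074 CE.

April 29, 2074 CE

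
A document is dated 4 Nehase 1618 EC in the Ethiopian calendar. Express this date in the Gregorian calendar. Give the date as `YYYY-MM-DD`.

Both dates share Julian Day Number 2315163; in the Gregorian calendar that is 7 August 1626 CE.

1626-08-07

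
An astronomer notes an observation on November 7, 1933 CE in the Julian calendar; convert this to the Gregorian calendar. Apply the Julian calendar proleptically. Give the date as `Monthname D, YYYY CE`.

November 20, 1933 CE

At this point the Julian calendar is 13 days behind the Gregorian.
7 November 1933 Julian + 13 days → 20 November 1933 Gregorian.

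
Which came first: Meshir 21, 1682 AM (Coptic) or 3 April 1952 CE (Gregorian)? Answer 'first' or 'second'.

second

First date → JDN 2439185; second date → JDN 2434106.
JDN 2434106 < JDN 2439185, so the second date is earlier.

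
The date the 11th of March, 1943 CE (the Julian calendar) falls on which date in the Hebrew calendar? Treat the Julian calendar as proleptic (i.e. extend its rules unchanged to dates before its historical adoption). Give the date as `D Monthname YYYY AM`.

Both dates share Julian Day Number 2430808; in the Hebrew calendar that is 17 Adar II 5703 AM.

17 Adar II 5703 AM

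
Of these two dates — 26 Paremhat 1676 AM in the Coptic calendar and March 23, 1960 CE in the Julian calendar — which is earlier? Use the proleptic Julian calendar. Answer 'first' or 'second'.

first

Converting both to JDN: 2437029 vs 2437030; the smaller is the first.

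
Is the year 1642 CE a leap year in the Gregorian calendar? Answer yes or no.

1642 is not divisible by 4, so it is a common year.

no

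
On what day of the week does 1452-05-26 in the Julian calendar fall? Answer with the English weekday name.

Friday

Equivalently 4 June 1452 Gregorian, JDN 2251547.
2251547 ≡ 4 (mod 7); counting from Monday = 0 gives Friday.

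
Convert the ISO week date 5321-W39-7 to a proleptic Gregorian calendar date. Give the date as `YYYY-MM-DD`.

5321-09-28

ISO week 1 of 5321 is the week containing the first Thursday of 5321.
Week 39, day 7 (Sunday) lands on 5321-09-28.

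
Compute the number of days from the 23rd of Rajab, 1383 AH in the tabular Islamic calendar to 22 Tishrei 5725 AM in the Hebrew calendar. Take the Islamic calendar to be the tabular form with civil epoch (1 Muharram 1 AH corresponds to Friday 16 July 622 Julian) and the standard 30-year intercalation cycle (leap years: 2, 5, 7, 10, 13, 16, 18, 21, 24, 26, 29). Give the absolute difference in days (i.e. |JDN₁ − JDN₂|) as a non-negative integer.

First date → JDN 2438374; second date → JDN 2438667.
The interval is |2438374 − 2438667| = 293 days.

293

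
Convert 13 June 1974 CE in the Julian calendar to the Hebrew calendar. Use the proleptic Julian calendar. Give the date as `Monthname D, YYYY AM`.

Tammuz 6, 5734 AM

Both dates share Julian Day Number 2442225; in the Hebrew calendar that is 6 Tammuz 5734 AM.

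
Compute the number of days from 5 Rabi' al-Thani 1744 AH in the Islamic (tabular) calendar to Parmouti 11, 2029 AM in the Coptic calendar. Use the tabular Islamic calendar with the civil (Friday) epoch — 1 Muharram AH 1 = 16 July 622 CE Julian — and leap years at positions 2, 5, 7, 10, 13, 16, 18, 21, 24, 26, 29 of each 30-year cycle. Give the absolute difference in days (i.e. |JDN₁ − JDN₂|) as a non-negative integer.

JDN of the first date = 2566194.
JDN of the second date = 2565977.
|2565977 − 2566194| = 217.

217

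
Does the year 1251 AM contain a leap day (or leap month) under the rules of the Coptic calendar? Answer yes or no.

yes

1251 mod 4 = 3; in the Coptic calendar a year is leap when year mod 4 = 3, so it is a leap year.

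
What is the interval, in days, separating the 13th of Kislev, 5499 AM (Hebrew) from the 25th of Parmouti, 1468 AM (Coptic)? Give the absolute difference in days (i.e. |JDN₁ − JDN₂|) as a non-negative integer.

First date → JDN 2356180; second date → JDN 2361086.
The interval is |2356180 − 2361086| = 4906 days.

4906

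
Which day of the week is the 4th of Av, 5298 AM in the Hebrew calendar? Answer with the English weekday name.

Monday

In the proleptic Gregorian calendar this is 11 July 1538 (JDN 2282994).
2282994 ≡ 0 (mod 7); counting from Monday = 0 gives Monday.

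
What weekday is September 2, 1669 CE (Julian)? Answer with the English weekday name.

Thursday

Equivalently 12 September 1669 Gregorian, JDN 2330905.
Since JDN mod 7 = 3 (0 = Monday), the day is Thursday.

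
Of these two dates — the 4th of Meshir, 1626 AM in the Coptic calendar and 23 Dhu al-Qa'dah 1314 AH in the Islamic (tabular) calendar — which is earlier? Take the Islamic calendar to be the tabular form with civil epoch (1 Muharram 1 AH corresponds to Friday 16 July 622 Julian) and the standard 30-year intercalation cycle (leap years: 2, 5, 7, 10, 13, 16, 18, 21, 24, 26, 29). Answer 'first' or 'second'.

The two dates have Julian Day Numbers 2418714 and 2414040 respectively.
Since 2414040 < 2418714, the second date comes first.

second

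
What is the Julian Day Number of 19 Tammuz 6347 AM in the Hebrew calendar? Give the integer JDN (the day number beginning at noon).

2666139

Equivalently 16 July 2587 (Gregorian).
JDN 2451545 is 1 January 2000 CE (Gregorian); the target day is +214594 days from there, so JDN = 2666139.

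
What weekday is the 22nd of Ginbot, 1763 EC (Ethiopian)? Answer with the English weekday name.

Tuesday

This is JDN 2368052 (28 May 1771 Gregorian).
JDN 2368052 mod 7 = 1, and JDN 0 was a Monday, so this is a Tuesday.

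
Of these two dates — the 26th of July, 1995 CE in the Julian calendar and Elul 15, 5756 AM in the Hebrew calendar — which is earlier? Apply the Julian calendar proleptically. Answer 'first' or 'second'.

The two dates have Julian Day Numbers 2449938 and 2450326 respectively.
Since 2449938 < 2450326, the first date comes first.

first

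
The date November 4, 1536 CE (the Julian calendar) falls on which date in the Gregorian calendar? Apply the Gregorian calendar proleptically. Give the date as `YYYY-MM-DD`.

At this point the Julian calendar is 10 days behind the Gregorian.
4 November 1536 Julian + 10 days → 14 November 1536 Gregorian.

1536-11-14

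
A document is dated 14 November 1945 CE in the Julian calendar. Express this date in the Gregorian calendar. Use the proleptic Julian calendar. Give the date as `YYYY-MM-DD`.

For dates in this range the Gregorian date is 13 days ahead of the Julian.
14 November 1945 Julian + 13 days → 27 November 1945 Gregorian.

1945-11-27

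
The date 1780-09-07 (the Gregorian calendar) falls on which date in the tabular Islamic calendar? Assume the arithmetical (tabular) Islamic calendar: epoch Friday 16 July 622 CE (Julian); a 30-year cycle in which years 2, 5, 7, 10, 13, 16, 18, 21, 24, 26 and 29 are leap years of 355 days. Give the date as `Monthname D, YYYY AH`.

Ramadan 8, 1194 AH

Both dates share Julian Day Number 2371442; in the tabular Islamic calendar that is 8 Ramadan 1194 AH.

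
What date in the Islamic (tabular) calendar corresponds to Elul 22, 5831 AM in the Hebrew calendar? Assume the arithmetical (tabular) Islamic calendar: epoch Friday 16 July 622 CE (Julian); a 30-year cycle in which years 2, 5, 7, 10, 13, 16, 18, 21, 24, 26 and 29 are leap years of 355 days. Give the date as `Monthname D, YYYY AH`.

Both dates share Julian Day Number 2477736; in the tabular Islamic calendar that is 21 Sha'ban 1494 AH.

Sha'ban 21, 1494 AH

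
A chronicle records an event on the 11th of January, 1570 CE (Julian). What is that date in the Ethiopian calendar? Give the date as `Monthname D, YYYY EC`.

Tir 16, 1562 EC

Julian Day Number of the source date = 2294511.
Converting JDN 2294511 to the Ethiopian calendar gives 16 Tir 1562 EC.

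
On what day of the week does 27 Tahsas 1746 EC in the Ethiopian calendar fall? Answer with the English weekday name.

Thursday

Equivalently 3 January 1754 Gregorian, JDN 2361698.
2361698 ≡ 3 (mod 7); counting from Monday = 0 gives Thursday.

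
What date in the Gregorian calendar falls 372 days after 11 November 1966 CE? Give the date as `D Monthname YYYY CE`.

Counting 372 days forward from JDN 2439441 reaches JDN 2439813, which is 18 November 1967 CE.

18 November 1967 CE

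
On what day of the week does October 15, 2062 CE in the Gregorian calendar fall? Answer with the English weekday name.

Sunday

2474478 ≡ 6 (mod 7); counting from Monday = 0 gives Sunday.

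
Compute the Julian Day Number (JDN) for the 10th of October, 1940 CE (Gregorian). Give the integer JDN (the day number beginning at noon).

JDN 2451545 is 1 January 2000 CE (Gregorian); the target day is −21632 days from there, so JDN = 2429913.

2429913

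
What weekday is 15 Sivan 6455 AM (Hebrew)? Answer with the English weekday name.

Wednesday

In the Gregorian calendar this is 19 June 2695 (JDN 2705558).
JDN 2705558 mod 7 = 2, and JDN 0 was a Monday, so this is a Wednesday.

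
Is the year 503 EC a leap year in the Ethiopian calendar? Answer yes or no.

yes

503 mod 4 = 3; in the Ethiopian calendar a year is leap when year mod 4 = 3, so it is a leap year.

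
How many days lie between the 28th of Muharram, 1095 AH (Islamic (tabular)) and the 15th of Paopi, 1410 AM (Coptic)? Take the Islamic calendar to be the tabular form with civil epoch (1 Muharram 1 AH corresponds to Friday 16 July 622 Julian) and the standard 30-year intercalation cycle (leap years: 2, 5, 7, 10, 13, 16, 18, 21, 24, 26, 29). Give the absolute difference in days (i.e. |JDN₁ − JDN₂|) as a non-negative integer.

JDN of the first date = 2336144.
JDN of the second date = 2339711.
|2339711 − 2336144| = 3567.

3567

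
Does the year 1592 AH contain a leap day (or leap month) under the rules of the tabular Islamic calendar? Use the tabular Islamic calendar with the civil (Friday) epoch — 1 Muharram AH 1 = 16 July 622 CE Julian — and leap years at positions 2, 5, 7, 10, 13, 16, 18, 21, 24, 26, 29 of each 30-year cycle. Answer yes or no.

Year 1592 AH is year 2 of its 30-year cycle; leap positions are 2, 5, 7, 10, 13, 16, 18, 21, 24, 26, 29, so it is a leap year (355 days).

yes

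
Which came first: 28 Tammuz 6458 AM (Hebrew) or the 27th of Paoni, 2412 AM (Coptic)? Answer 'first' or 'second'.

First date → JDN 2706695; second date → JDN 2705944.
JDN 2705944 < JDN 2706695, so the second date is earlier.

second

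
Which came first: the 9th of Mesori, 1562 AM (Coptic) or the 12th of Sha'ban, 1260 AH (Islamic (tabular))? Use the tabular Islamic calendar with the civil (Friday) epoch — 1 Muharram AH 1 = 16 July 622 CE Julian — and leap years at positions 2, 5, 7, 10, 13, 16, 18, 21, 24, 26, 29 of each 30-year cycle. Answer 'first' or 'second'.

The two dates have Julian Day Numbers 2395523 and 2394806 respectively.
Since 2394806 < 2395523, the second date comes first.

second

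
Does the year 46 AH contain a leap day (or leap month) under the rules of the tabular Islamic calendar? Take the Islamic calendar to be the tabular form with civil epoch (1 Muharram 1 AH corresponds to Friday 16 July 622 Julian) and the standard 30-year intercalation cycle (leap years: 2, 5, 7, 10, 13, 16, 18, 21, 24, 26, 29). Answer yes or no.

yes

Year 46 AH is year 16 of its 30-year cycle; leap positions are 2, 5, 7, 10, 13, 16, 18, 21, 24, 26, 29, so it is a leap year (355 days).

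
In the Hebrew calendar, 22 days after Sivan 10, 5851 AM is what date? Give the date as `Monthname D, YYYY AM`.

The starting date is JDN 2484929; 2484929 + 22 = 2484951.
JDN 2484951 corresponds to Tammuz 2, 5851 AM.

Tammuz 2, 5851 AM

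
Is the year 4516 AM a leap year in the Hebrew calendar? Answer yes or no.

no

Hebrew year 4516 is year 13 of its 19-year Metonic cycle; leap years are at positions 3, 6, 8, 11, 14, 17, 19, so it is a common year (12 months).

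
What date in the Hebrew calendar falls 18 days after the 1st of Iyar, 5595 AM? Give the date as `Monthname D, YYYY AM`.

JDN of the 1st of Iyar, 5595 AM = 2391399.
2391399 + 18 = 2391417.
JDN 2391417 in the Hebrew calendar is Iyar 19, 5595 AM.

Iyar 19, 5595 AM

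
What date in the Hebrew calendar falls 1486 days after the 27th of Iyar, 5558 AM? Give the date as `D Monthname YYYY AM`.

JDN of the 27th of Iyar, 5558 AM = 2377899.
2377899 + 1486 = 2379385.
JDN 2379385 in the Hebrew calendar is 8 Sivan 5562 AM.

8 Sivan 5562 AM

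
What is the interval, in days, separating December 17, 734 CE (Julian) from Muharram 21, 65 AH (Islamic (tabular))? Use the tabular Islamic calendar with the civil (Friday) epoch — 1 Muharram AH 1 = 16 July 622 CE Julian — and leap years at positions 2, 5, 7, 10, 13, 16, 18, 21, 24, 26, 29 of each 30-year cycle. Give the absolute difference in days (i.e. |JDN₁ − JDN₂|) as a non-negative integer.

First date → JDN 1989502; second date → JDN 1971139.
The interval is |1989502 − 1971139| = 18363 days.

18363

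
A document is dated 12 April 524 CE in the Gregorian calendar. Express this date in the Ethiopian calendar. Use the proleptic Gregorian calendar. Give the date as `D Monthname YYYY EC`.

15 Miyazya 516 EC

Julian Day Number of the source date = 1912549.
Converting JDN 1912549 to the Ethiopian calendar gives 15 Miyazya 516 EC.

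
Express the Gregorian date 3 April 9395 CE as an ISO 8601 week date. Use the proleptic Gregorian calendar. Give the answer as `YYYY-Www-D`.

9395-W14-5

The weekday is Friday (ISO weekday 5).
That Friday belongs to ISO week 14 of ISO year 9395.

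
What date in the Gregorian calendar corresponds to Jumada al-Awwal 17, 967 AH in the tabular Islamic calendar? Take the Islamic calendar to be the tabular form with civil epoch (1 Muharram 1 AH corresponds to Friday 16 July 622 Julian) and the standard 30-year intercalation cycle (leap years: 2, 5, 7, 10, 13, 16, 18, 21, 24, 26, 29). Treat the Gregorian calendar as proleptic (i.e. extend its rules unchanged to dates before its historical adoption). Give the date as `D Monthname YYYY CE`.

24 February 1560 CE

Julian Day Number of the source date = 2290892.
Converting JDN 2290892 to the Gregorian calendar gives 24 February 1560 CE.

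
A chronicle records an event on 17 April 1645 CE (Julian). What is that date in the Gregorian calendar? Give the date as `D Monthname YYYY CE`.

27 April 1645 CE

The Julian–Gregorian offset here is 10 days (Julian trailing).
17 April 1645 Julian + 10 days → 27 April 1645 Gregorian.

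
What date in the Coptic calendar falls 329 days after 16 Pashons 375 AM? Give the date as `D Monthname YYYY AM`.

JDN of 16 Pashons 375 AM = 1961888.
1961888 + 329 = 1962217.
JDN 1962217 in the Coptic calendar is 9 Parmouti 376 AM.

9 Parmouti 376 AM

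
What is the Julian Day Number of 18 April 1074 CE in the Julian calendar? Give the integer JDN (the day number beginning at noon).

2113444

Equivalently 24 April 1074 (proleptic Gregorian).
JDN 2451545 is 1 January 2000 CE (Gregorian); the target day is −338101 days from there, so JDN = 2113444.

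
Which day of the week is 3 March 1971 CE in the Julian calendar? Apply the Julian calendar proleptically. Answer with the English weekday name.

Tuesday

This is JDN 2441027 (16 March 1971 Gregorian).
2441027 ≡ 1 (mod 7); counting from Monday = 0 gives Tuesday.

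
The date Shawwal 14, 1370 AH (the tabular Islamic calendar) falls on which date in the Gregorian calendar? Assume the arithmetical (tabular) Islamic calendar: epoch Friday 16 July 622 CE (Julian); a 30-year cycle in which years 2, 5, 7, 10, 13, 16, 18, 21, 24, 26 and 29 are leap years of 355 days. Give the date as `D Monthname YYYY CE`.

Both dates share Julian Day Number 2433847; in the Gregorian calendar that is 19 July 1951 CE.

19 July 1951 CE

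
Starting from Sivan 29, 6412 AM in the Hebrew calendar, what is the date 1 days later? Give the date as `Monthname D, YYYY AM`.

Sivan 30, 6412 AM

JDN of Sivan 29, 6412 AM = 2689861.
2689861 + 1 = 2689862.
JDN 2689862 in the Hebrew calendar is Sivan 30, 6412 AM.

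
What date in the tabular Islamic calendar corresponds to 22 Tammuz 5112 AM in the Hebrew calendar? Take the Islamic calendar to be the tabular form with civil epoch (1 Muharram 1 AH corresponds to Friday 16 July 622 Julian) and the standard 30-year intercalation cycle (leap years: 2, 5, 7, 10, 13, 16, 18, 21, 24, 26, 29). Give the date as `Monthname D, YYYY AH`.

Both dates share Julian Day Number 2215062; in the tabular Islamic calendar that is 21 Jumada al-Awwal 753 AH.

Jumada al-Awwal 21, 753 AH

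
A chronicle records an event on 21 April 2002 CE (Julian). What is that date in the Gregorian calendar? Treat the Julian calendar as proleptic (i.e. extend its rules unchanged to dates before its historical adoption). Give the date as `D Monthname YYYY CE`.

The Julian–Gregorian offset here is 13 days (Julian trailing).
21 April 2002 Julian + 13 days → 4 May 2002 Gregorian.

4 May 2002 CE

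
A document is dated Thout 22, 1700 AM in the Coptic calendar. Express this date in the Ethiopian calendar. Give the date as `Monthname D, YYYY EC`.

Both dates share Julian Day Number 2445611; in the Ethiopian calendar that is 22 Meskerem 1976 EC.

Meskerem 22, 1976 EC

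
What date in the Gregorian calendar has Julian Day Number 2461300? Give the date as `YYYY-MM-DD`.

2026-09-16

Counting from JDN 2299161 = 15 Oct 1582 gives an offset of 162139 days.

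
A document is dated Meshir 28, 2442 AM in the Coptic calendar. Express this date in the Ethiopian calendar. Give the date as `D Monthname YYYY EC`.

28 Yekatit 2718 EC

The source date corresponds to 13 March 2726 in the Gregorian calendar (JDN 2716782).
That day falls on 28 Yekatit 2718 EC in the Ethiopian calendar.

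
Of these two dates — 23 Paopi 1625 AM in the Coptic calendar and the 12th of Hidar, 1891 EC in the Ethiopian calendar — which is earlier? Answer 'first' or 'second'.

First date → JDN 2418248; second date → JDN 2414614.
JDN 2414614 < JDN 2418248, so the second date is earlier.

second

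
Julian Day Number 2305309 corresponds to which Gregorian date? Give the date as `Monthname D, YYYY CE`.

August 15, 1599 CE

Counting from JDN 2299161 = 15 Oct 1582 gives an offset of 6148 days.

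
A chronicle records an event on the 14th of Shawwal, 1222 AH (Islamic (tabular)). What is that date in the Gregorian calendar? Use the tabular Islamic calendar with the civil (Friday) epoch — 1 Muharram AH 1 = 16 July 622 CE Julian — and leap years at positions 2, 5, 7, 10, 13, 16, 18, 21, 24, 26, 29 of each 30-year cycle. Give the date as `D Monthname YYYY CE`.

15 December 1807 CE

Julian Day Number of the source date = 2381401.
Converting JDN 2381401 to the Gregorian calendar gives 15 December 1807 CE.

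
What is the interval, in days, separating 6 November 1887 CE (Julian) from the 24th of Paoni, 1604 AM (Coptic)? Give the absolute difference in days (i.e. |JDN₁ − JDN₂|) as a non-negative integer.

JDN of the first date = 2410594.
JDN of the second date = 2410819.
|2410819 − 2410594| = 225.

225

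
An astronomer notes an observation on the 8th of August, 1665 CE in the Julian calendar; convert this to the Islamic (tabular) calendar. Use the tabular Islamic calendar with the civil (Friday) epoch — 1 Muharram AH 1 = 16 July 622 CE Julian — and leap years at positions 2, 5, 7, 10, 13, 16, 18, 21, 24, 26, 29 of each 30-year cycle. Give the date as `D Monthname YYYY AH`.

Julian Day Number of the source date = 2329419.
Converting JDN 2329419 to the tabular Islamic calendar gives 6 Safar 1076 AH.

6 Safar 1076 AH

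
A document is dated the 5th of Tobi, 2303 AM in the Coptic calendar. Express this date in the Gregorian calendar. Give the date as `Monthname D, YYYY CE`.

January 17, 2587 CE

Julian Day Number of the source date = 2665959.
Converting JDN 2665959 to the Gregorian calendar gives 17 January 2587 CE.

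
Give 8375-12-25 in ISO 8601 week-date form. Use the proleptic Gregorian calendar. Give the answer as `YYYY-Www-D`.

8375-W52-4

The weekday is Thursday (ISO weekday 4).
That Thursday belongs to ISO week 52 of ISO year 8375.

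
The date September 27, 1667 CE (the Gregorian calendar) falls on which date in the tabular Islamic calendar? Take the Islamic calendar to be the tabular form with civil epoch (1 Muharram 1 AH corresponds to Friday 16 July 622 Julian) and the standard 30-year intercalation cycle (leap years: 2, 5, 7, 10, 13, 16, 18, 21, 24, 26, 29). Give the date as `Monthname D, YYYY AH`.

Rabi' al-Thani 8, 1078 AH

Both dates share Julian Day Number 2330189; in the tabular Islamic calendar that is 8 Rabi' al-Thani 1078 AH.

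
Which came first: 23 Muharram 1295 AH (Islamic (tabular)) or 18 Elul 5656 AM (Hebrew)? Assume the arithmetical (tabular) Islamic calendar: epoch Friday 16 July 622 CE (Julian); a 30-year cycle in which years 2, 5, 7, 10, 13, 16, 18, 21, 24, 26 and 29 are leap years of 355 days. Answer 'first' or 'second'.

First date → JDN 2407012; second date → JDN 2413799.
JDN 2407012 < JDN 2413799, so the first date is earlier.

first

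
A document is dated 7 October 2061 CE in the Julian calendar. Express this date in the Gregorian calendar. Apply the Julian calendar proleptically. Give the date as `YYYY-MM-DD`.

At this point the Julian calendar is 13 days behind the Gregorian.
7 October 2061 Julian + 13 days → 20 October 2061 Gregorian.

2061-10-20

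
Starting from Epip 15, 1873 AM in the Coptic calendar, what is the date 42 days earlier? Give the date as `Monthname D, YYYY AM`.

JDN of Epip 15, 1873 AM = 2509092.
2509092 − 42 = 2509050.
JDN 2509050 in the Coptic calendar is Paoni 3, 1873 AM.

Paoni 3, 1873 AM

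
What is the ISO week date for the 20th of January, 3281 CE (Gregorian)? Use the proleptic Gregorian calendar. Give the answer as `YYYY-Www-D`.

The weekday is Monday (ISO weekday 1).
That Monday belongs to ISO week 4 of ISO year 3281.

3281-W04-1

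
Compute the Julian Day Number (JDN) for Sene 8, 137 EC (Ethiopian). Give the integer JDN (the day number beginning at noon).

Equivalently 1 June 145 (proleptic Gregorian).
JDN 2400001 is 17 November 1858 CE (Gregorian), MJD 0; the target day is −625829 days from there, so JDN = 1774172.

1774172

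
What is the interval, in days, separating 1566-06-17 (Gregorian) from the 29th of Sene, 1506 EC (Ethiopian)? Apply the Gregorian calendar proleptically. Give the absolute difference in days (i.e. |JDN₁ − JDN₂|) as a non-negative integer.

18977

First date → JDN 2293197; second date → JDN 2274220.
The interval is |2293197 − 2274220| = 18977 days.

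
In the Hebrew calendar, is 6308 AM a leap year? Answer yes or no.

yes

Hebrew year 6308 is year 19 of its 19-year Metonic cycle; leap years are at positions 3, 6, 8, 11, 14, 17, 19, so it is a leap year (13 months).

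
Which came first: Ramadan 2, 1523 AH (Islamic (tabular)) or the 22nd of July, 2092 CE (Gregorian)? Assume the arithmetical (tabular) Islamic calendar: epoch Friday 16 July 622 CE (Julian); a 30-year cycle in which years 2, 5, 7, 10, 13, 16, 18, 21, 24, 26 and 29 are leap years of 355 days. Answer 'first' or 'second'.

The two dates have Julian Day Numbers 2488023 and 2485351 respectively.
Since 2485351 < 2488023, the second date comes first.

second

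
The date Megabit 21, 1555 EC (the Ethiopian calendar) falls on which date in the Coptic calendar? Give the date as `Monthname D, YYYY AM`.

Paremhat 21, 1279 AM

Both dates share Julian Day Number 2292019; in the Coptic calendar that is 21 Paremhat 1279 AM.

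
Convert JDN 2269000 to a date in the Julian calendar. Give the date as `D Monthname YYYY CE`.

The proleptic Gregorian equivalent of JDN 2269000 is 18 March 1500.
In the Julian calendar that day is 8 March 1500 CE.

8 March 1500 CE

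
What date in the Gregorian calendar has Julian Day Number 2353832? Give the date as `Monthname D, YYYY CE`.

JDN 2451545 is 1 Jan 2000; 2353832 is −97713 days from there.

June 21, 1732 CE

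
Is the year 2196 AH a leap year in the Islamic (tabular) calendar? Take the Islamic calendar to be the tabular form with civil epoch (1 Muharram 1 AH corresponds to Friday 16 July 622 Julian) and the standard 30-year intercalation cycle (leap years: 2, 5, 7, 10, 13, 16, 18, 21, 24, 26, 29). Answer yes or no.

no

Year 2196 AH is year 6 of its 30-year cycle; leap positions are 2, 5, 7, 10, 13, 16, 18, 21, 24, 26, 29, so it is a common year (354 days).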